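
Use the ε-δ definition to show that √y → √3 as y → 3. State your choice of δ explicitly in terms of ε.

δ = min(3, √3·ε)

Fix ε > 0. We want δ > 0 such that 0 < |y − 3| < δ implies |√y − √3| < ε.
Multiplying by the conjugate, |√y − √3| = |y − 3|/(√y + √3).
Restrict δ ≤ 3 so that |y − 3| < 3 forces y > 0, and then √y + √3 > √3.
Hence |√y − √3| < |y − 3|/√3, which is < ε once |y − 3| < √3·ε.
Take δ = min(3, √3·ε). If 0 < |y − 3| < δ then y > 0 and |√y − √3| < |y − 3|/√3 < ε.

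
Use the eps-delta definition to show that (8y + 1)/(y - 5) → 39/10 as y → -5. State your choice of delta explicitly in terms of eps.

Let eps > 0. We want delta > 0 with 0 < |y + 5| < delta ⇒ |(8y + 1)/(y - 5) − (39/10)| < eps.
Combining over a common denominator, (8y + 1)/(y - 5) − (39/10) = [(8y + 1)·(-10) − (-39)·(y - 5)] / [(-10)·(y - 5)] = -41(y + 5) / ((-10)(y - 5)).
So |(8y + 1)/(y - 5) − (39/10)| = 41|y + 5| / (10·|y − 5|).
Require delta ≤ 5, so |y − 5| ≥ |-10| − |y + 5| > 10 − 5 = 5.
Hence |(8y + 1)/(y - 5) − (39/10)| < 41|y + 5|/(10·5) = (41/50)|y + 5|, which is < eps once |y + 5| < (50/41)eps.
Take delta = min(5, (50/41)eps). Then 0 < |y + 5| < delta forces both bounds, so |(8y + 1)/(y - 5) − (39/10)| < eps.

delta = min(5, (50/41)eps)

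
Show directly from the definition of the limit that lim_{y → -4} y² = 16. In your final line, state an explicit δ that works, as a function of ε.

δ = min(1, ε/9)

Let ε > 0. We seek δ > 0 with 0 < |y + 4| < δ ⇒ |y² − 16| < ε.
Factor: y² − 16 = (y + 4)(y - 4), so |y² − 16| = |y + 4|·|y - 4|.
Impose δ ≤ 1 so that |y| < 5; then |y - 4| ≤ 9.
Hence |y² − 16| ≤ 9|y + 4|, which is < ε once |y + 4| < ε/9.
Take δ = min(1, ε/9). If 0 < |y + 4| < δ then both bounds hold and |y² − 16| ≤ 9|y + 4| < 9·(ε/9) = ε.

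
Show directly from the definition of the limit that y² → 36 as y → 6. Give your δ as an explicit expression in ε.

δ = min(2, ε/14)

Suppose ε > 0. We seek δ > 0 with 0 < |y − 6| < δ ⇒ |y² − 36| < ε.
Factor: y² − 36 = (y − 6)(y + 6), so |y² − 36| = |y − 6|·|y + 6|.
Restrict δ ≤ 2. Then |y − 6| < 2 gives |y| < 8, so by the triangle inequality |y + 6| ≤ 8 + 6 = 14.
Hence |y² − 36| ≤ 14|y − 6|, which is < ε once |y − 6| < ε/14.
Take δ = min(2, ε/14). If 0 < |y − 6| < δ then both bounds hold and |y² − 36| ≤ 14|y − 6| < 14·(ε/14) = ε.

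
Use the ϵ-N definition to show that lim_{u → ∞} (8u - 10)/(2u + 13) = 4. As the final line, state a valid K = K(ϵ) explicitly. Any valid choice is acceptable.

K = 31/ϵ

Fix ϵ > 0. We seek K > 0 such that u > K implies |(8u - 10)/(2u + 13) − 4| < ϵ.
(8u - 10)/(2u + 13) − 4 = (2(8u - 10) − 8(2u + 13)) / (2(2u + 13)) = -124/(2(2u + 13)).
For u > 0 we have 2u + 13 > 2u, so |(8u - 10)/(2u + 13) − 4| = 124/(2(2u + 13)) < 124/(2·2u) = 31/u.
Thus |(8u - 10)/(2u + 13) − 4| < ϵ whenever u > 31/ϵ.
Take K = 31/ϵ. If u > K then |(8u - 10)/(2u + 13) − 4| < 31/u < ϵ.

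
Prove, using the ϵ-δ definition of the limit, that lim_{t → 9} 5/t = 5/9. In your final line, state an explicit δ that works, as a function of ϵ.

Let ϵ > 0 be given. We seek δ > 0 such that 0 < |t − 9| < δ implies |5/t − (5/9)| < ϵ.
|5/t − (5/9)| = 5·|9 − t|/(9·|t|) = 5|t − 9|/(9|t|).
Restrict δ ≤ 9/2. Then |t − 9| < 9/2 gives |t| > 9/2, so 9|t| > 81/2.
Then |5/t − (5/9)| < 5|t − 9|/(81/2), which is < ϵ when |t − 9| < (81/10)ϵ.
Take δ = min(9/2, (81/10)ϵ). Then 0 < |t − 9| < δ gives both |t − 9| < 9/2 and |t − 9| < (81/10)ϵ, so |5/t − (5/9)| < ϵ.

δ = min(9/2, (81/10)ϵ)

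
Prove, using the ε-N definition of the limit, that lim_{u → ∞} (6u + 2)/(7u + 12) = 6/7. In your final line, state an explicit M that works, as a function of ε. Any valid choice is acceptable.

Fix ε > 0. We seek M > 0 such that u > M implies |(6u + 2)/(7u + 12) − (6/7)| < ε.
(6u + 2)/(7u + 12) − (6/7) = (7(6u + 2) − 6(7u + 12)) / (7(7u + 12)) = -58/(7(7u + 12)).
For u > 0 we have 7u + 12 > 7u, so |(6u + 2)/(7u + 12) − (6/7)| = 58/(7(7u + 12)) < 58/(7·7u) = (58/49)/u.
Thus |(6u + 2)/(7u + 12) − (6/7)| < ε whenever u > (58/49)/ε.
Take M = (58/49)/ε. If u > M then |(6u + 2)/(7u + 12) − (6/7)| < (58/49)/u < ε.

M = (58/49)/ε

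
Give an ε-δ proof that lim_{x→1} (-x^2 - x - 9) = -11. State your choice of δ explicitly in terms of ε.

Fix ε > 0. We want δ > 0 such that 0 < |x − 1| < δ implies |(-x^2 - x - 9) + 11| < ε.
(-x^2 - x - 9) + 11 = -x^2 - x + 2 = (x − 1)(-x - 2).
So |(-x^2 - x - 9) + 11| = |x − 1|·|-x - 2|.
Require δ ≤ 1. Then |x − 1| < 1 gives |x| < 2, and by the triangle inequality |-x - 2| ≤ 2 + 2 = 4.
Hence |(-x^2 - x - 9) + 11| ≤ 4|x − 1| < ε provided |x − 1| < ε/4.
Take δ = min(1, ε/4). Then 0 < |x − 1| < δ gives both |x − 1| < 1 and |x − 1| < ε/4, so |(-x^2 - x - 9) + 11| < ε.

δ = min(1, ε/4)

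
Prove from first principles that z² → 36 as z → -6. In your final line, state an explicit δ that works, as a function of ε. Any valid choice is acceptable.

δ = min(2, ε/14)

Fix ε > 0. We seek δ > 0 with 0 < |z + 6| < δ ⇒ |z² − 36| < ε.
Factor: z² − 36 = (z + 6)(z - 6), so |z² − 36| = |z + 6|·|z - 6|.
Impose δ ≤ 2 so that |z| < 8; then |z - 6| ≤ 14.
Hence |z² − 36| ≤ 14|z + 6|, which is < ε once |z + 6| < ε/14.
Take δ = min(2, ε/14). If 0 < |z + 6| < δ then both bounds hold and |z² − 36| ≤ 14|z + 6| < 14·(ε/14) = ε.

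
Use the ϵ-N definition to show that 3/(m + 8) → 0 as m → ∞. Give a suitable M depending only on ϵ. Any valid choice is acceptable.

M = 3/ϵ

Suppose ϵ > 0. For m ≥ 1, |3/(m + 8) − 0| = 3/(m + 8) ≤ 3/m.
We need 3/m < ϵ, i.e. m > 3/ϵ.
Take M = 3/ϵ. If m > M then |3/(m + 8)| ≤ 3/m < ϵ.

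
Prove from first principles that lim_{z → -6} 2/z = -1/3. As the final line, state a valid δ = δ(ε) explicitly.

δ = min(3, 9ε)

Fix ε > 0. We seek δ > 0 such that 0 < |z + 6| < δ implies |2/z + 1/3| < ε.
|2/z + 1/3| = 2·|-6 − z|/(6·|z|) = 2|z + 6|/(6|z|).
Restrict δ ≤ 3. Then |z + 6| < 3 gives |z| > 3, so 6|z| > 18.
Then |2/z + 1/3| < 2|z + 6|/18, which is < ε when |z + 6| < 9ε.
Take δ = min(3, 9ε). Then 0 < |z + 6| < δ gives both |z + 6| < 3 and |z + 6| < 9ε, so |2/z + 1/3| < ε.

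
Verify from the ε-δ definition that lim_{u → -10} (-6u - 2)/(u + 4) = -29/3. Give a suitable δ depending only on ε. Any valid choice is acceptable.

Fix ε > 0. We want δ > 0 with 0 < |u + 10| < δ ⇒ |(-6u - 2)/(u + 4) + 29/3| < ε.
Combining over a common denominator, (-6u - 2)/(u + 4) + 29/3 = [(-6u - 2)·(-6) − 58·(u + 4)] / [(-6)·(u + 4)] = -22(u + 10) / ((-6)(u + 4)).
So |(-6u - 2)/(u + 4) + 29/3| = 22|u + 10| / (6·|u + 4|).
Restrict δ ≤ 3. Then |u + 10| < 3 gives |u + 4| = |(u + 10) + (-6)| ≥ 6 − 3 = 3.
Hence |(-6u - 2)/(u + 4) + 29/3| < 22|u + 10|/(6·3) = (11/9)|u + 10|, which is < ε once |u + 10| < (9/11)ε.
Take δ = min(3, (9/11)ε). Then 0 < |u + 10| < δ forces both bounds, so |(-6u - 2)/(u + 4) + 29/3| < ε.

δ = min(3, (9/11)ε)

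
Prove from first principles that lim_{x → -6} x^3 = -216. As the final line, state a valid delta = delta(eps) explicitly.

Let eps > 0 be given. We seek delta > 0 with 0 < |x + 6| < delta ⇒ |x^3 + 216| < eps.
Factor: x^3 + 216 = (x + 6)(x^2 - 6x + 36), so |x^3 + 216| = |x + 6|·|x^2 - 6x + 36|.
Impose delta ≤ 1 so that |x| < 7; then |x^2 - 6x + 36| ≤ 127.
Hence |x^3 + 216| ≤ 127|x + 6|, which is < eps once |x + 6| < eps/127.
Take delta = min(1, eps/127). If 0 < |x + 6| < delta then both bounds hold and |x^3 + 216| ≤ 127|x + 6| < 127·(eps/127) = eps.

delta = min(1, eps/127)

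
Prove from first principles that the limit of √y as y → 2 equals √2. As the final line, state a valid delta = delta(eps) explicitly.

delta = min(2, √2·eps)

Fix eps > 0. We want delta > 0 such that 0 < |y − 2| < delta implies |√y − √2| < eps.
Multiplying by the conjugate, |√y − √2| = |y − 2|/(√y + √2).
Restrict delta ≤ 2 so that |y − 2| < 2 forces y > 0, and then √y + √2 > √2.
Hence |√y − √2| < |y − 2|/√2, which is < eps once |y − 2| < √2·eps.
Take delta = min(2, √2·eps). If 0 < |y − 2| < delta then y > 0 and |√y − √2| < |y − 2|/√2 < eps.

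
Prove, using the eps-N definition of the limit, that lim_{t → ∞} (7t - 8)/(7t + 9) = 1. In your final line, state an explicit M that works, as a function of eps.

Suppose eps > 0. We seek M > 0 such that t > M implies |(7t - 8)/(7t + 9) − 1| < eps.
(7t - 8)/(7t + 9) − 1 = (7(7t - 8) − 7(7t + 9)) / (7(7t + 9)) = -119/(7(7t + 9)).
For t > 0 we have 7t + 9 > 7t, so |(7t - 8)/(7t + 9) − 1| = 119/(7(7t + 9)) < 119/(7·7t) = (17/7)/t.
Thus |(7t - 8)/(7t + 9) − 1| < eps whenever t > (17/7)/eps.
Take M = (17/7)/eps. If t > M then |(7t - 8)/(7t + 9) − 1| < (17/7)/t < eps.

M = (17/7)/eps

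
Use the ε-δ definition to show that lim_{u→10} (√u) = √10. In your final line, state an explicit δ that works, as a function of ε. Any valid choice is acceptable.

Let ε > 0. We want δ > 0 such that 0 < |u − 10| < δ implies |√u − √10| < ε.
Rationalise: √u − √10 = (u − 10)/(√u + √10), so |√u − √10| = |u − 10|/(√u + √10).
Restrict δ ≤ 10 so that |u − 10| < 10 forces u > 0, and then √u + √10 > √10.
Hence |√u − √10| < |u − 10|/√10, which is < ε once |u − 10| < √10·ε.
Take δ = min(10, √10·ε). If 0 < |u − 10| < δ then u > 0 and |√u − √10| < |u − 10|/√10 < ε.

δ = min(10, √10·ε)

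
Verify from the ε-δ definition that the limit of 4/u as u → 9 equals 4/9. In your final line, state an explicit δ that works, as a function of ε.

Fix ε > 0. We seek δ > 0 such that 0 < |u − 9| < δ implies |4/u − (4/9)| < ε.
|4/u − (4/9)| = 4·|9 − u|/(9·|u|) = 4|u − 9|/(9|u|).
Require δ ≤ 9/2 so that |u| > 9 − 9/2 = 9/2, hence 9|u| > 81/2.
Then |4/u − (4/9)| < 4|u − 9|/(81/2), which is < ε when |u − 9| < (81/8)ε.
Take δ = min(9/2, (81/8)ε). Then 0 < |u − 9| < δ gives both |u − 9| < 9/2 and |u − 9| < (81/8)ε, so |4/u − (4/9)| < ε.

δ = min(9/2, (81/8)ε)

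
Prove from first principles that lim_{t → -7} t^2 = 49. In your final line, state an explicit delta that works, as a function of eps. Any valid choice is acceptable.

delta = min(1, eps/15)

Let eps > 0 be given. We seek delta > 0 with 0 < |t + 7| < delta ⇒ |t^2 − 49| < eps.
Factor: t^2 − 49 = (t + 7)(t - 7), so |t^2 − 49| = |t + 7|·|t - 7|.
Restrict delta ≤ 1. Then |t + 7| < 1 gives |t| < 8, so by the triangle inequality |t - 7| ≤ 8 + 7 = 15.
Hence |t^2 − 49| ≤ 15|t + 7|, which is < eps once |t + 7| < eps/15.
Take delta = min(1, eps/15). If 0 < |t + 7| < delta then both bounds hold and |t^2 − 49| ≤ 15|t + 7| < 15·(eps/15) = eps.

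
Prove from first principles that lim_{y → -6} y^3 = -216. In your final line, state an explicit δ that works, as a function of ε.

δ = min(1, ε/127)

Fix ε > 0. We seek δ > 0 with 0 < |y + 6| < δ ⇒ |y^3 + 216| < ε.
Factor: y^3 + 216 = (y + 6)(y^2 - 6y + 36), so |y^3 + 216| = |y + 6|·|y^2 - 6y + 36|.
Impose δ ≤ 1 so that |y| < 7; then |y^2 - 6y + 36| ≤ 127.
Hence |y^3 + 216| ≤ 127|y + 6|, which is < ε once |y + 6| < ε/127.
Take δ = min(1, ε/127). If 0 < |y + 6| < δ then both bounds hold and |y^3 + 216| ≤ 127|y + 6| < 127·(ε/127) = ε.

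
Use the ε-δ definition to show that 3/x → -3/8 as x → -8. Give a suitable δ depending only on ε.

δ = min(4, (32/3)ε)

Fix ε > 0. We seek δ > 0 such that 0 < |x + 8| < δ implies |3/x + 3/8| < ε.
|3/x + 3/8| = 3·|-8 − x|/(8·|x|) = 3|x + 8|/(8|x|).
Require δ ≤ 4 so that |x| > 8 − 4 = 4, hence 8|x| > 32.
Then |3/x + 3/8| < 3|x + 8|/32, which is < ε when |x + 8| < (32/3)ε.
Take δ = min(4, (32/3)ε). Then 0 < |x + 8| < δ gives both |x + 8| < 4 and |x + 8| < (32/3)ε, so |3/x + 3/8| < ε.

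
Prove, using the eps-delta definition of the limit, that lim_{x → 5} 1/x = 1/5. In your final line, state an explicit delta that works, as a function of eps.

Suppose eps > 0. We seek delta > 0 such that 0 < |x − 5| < delta implies |1/x − (1/5)| < eps.
|1/x − (1/5)| = |5 − x|/(5·|x|) = |x − 5|/(5|x|).
Require delta ≤ 5/2 so that |x| > 5 − 5/2 = 5/2, hence 5|x| > 25/2.
Then |1/x − (1/5)| < |x − 5|/(25/2), which is < eps when |x − 5| < (25/2)eps.
Take delta = min(5/2, (25/2)eps). Then 0 < |x − 5| < delta gives both |x − 5| < 5/2 and |x − 5| < (25/2)eps, so |1/x − (1/5)| < eps.

delta = min(5/2, (25/2)eps)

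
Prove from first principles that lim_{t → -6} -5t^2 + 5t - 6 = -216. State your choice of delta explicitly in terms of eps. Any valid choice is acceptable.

Fix eps > 0. We want delta > 0 such that 0 < |t + 6| < delta implies |(-5t^2 + 5t - 6) + 216| < eps.
(-5t^2 + 5t - 6) + 216 = -5t^2 + 5t + 210 = (t + 6)(-5t + 35).
So |(-5t^2 + 5t - 6) + 216| = |t + 6|·|-5t + 35|.
Assume first that |t + 6| < 1, so |t| < 7. Then |-5t + 35| ≤ 5·7 + 35 = 70.
Hence |(-5t^2 + 5t - 6) + 216| ≤ 70|t + 6| < eps provided |t + 6| < eps/70.
Choosing delta = min(1, eps/70) ensures both conditions, hence |(-5t^2 + 5t - 6) + 216| < eps.

delta = min(1, eps/70)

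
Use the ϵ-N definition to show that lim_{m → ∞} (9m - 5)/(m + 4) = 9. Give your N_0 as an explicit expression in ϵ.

Fix ϵ > 0. For m ≥ 1, |(9m - 5)/(m + 4) − 9| = |-41|/((m + 4)) = 41/((m + 4)).
Since m + 4 ≥ m for m ≥ 1, this is ≤ 41/(m) = 41/m.
So |(9m - 5)/(m + 4) − 9| < ϵ whenever m > 41/ϵ.
Take N_0 = 41/ϵ. If m > N_0 then |(9m - 5)/(m + 4) − 9| ≤ 41/m < ϵ.

N_0 = 41/ϵ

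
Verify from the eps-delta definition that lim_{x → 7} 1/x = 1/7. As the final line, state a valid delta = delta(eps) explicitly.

delta = min(7/2, (49/2)eps)

Let eps > 0. We seek delta > 0 such that 0 < |x − 7| < delta implies |1/x − (1/7)| < eps.
|1/x − (1/7)| = |7 − x|/(7·|x|) = |x − 7|/(7|x|).
Restrict delta ≤ 7/2. Then |x − 7| < 7/2 gives |x| > 7/2, so 7|x| > 49/2.
Then |1/x − (1/7)| < |x − 7|/(49/2), which is < eps when |x − 7| < (49/2)eps.
Take delta = min(7/2, (49/2)eps). Then 0 < |x − 7| < delta gives both |x − 7| < 7/2 and |x − 7| < (49/2)eps, so |1/x − (1/7)| < eps.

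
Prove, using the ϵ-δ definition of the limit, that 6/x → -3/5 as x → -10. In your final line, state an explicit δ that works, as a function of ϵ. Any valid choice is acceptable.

Let ϵ > 0 be given. We seek δ > 0 such that 0 < |x + 10| < δ implies |6/x + 3/5| < ϵ.
|6/x + 3/5| = 6·|-10 − x|/(10·|x|) = 6|x + 10|/(10|x|).
Restrict δ ≤ 5. Then |x + 10| < 5 gives |x| > 5, so 10|x| > 50.
Then |6/x + 3/5| < 6|x + 10|/50, which is < ϵ when |x + 10| < (25/3)ϵ.
Take δ = min(5, (25/3)ϵ). Then 0 < |x + 10| < δ gives both |x + 10| < 5 and |x + 10| < (25/3)ϵ, so |6/x + 3/5| < ϵ.

δ = min(5, (25/3)ϵ)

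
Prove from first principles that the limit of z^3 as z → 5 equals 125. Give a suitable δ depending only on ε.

δ = min(2, ε/109)

Suppose ε > 0. We seek δ > 0 with 0 < |z − 5| < δ ⇒ |z^3 − 125| < ε.
Factor: z^3 − 125 = (z − 5)(z^2 + 5z + 25), so |z^3 − 125| = |z − 5|·|z^2 + 5z + 25|.
Impose δ ≤ 2 so that |z| < 7; then |z^2 + 5z + 25| ≤ 109.
Hence |z^3 − 125| ≤ 109|z − 5|, which is < ε once |z − 5| < ε/109.
Take δ = min(2, ε/109). If 0 < |z − 5| < δ then both bounds hold and |z^3 − 125| ≤ 109|z − 5| < 109·(ε/109) = ε.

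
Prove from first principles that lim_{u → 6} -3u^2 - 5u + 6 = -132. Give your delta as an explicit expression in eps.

delta = min(2, eps/47)

Fix eps > 0. We want delta > 0 such that 0 < |u − 6| < delta implies |(-3u^2 - 5u + 6) + 132| < eps.
(-3u^2 - 5u + 6) + 132 = -3u^2 - 5u + 138 = (u − 6)(-3u - 23).
So |(-3u^2 - 5u + 6) + 132| = |u − 6|·|-3u - 23|.
Require delta ≤ 2. Then |u − 6| < 2 gives |u| < 8, and by the triangle inequality |-3u - 23| ≤ 3·8 + 23 = 47.
Hence |(-3u^2 - 5u + 6) + 132| ≤ 47|u − 6| < eps provided |u − 6| < eps/47.
Choosing delta = min(2, eps/47) ensures both conditions, hence |(-3u^2 - 5u + 6) + 132| < eps.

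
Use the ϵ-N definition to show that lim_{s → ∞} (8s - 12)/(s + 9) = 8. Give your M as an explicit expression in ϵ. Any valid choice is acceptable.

M = 84/ϵ

Let ϵ > 0. We seek M > 0 such that s > M implies |(8s - 12)/(s + 9) − 8| < ϵ.
(8s - 12)/(s + 9) − 8 = ((8s - 12) − 8(s + 9)) / ((s + 9)) = -84/((s + 9)).
For s > 0 we have s + 9 > s, so |(8s - 12)/(s + 9) − 8| = 84/((s + 9)) < 84/(s) = 84/s.
Thus |(8s - 12)/(s + 9) − 8| < ϵ whenever s > 84/ϵ.
Take M = 84/ϵ. If s > M then |(8s - 12)/(s + 9) − 8| < 84/s < ϵ.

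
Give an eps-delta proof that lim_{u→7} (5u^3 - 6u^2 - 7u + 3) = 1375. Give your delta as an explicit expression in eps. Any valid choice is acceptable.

delta = min(1, eps/748)

Let eps > 0 be given. We want delta > 0 such that 0 < |u − 7| < delta implies |(5u^3 - 6u^2 - 7u + 3) − 1375| < eps.
(5u^3 - 6u^2 - 7u + 3) − 1375 = 5u^3 - 6u^2 - 7u - 1372 = (u − 7)(5u^2 + 29u + 196).
So |(5u^3 - 6u^2 - 7u + 3) − 1375| = |u − 7|·|5u^2 + 29u + 196|.
Assume first that |u − 7| < 1, so |u| < 8. Then |5u^2 + 29u + 196| ≤ 5·8^2 + 29·8 + 196 = 748.
Hence |(5u^3 - 6u^2 - 7u + 3) − 1375| ≤ 748|u − 7| < eps provided |u − 7| < eps/748.
Choosing delta = min(1, eps/748) ensures both conditions, hence |(5u^3 - 6u^2 - 7u + 3) − 1375| < eps.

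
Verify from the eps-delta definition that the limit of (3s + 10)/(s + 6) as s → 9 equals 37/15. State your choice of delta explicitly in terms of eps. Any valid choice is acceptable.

Fix eps > 0. We want delta > 0 with 0 < |s − 9| < delta ⇒ |(3s + 10)/(s + 6) − (37/15)| < eps.
Combining over a common denominator, (3s + 10)/(s + 6) − (37/15) = [(3s + 10)·15 − 37·(s + 6)] / [15·(s + 6)] = 8(s − 9) / (15(s + 6)).
So |(3s + 10)/(s + 6) − (37/15)| = 8|s − 9| / (15·|s + 6|).
Require delta ≤ 15/2, so |s + 6| ≥ |15| − |s − 9| > 15 − 15/2 = 15/2.
Hence |(3s + 10)/(s + 6) − (37/15)| < 8|s − 9|/(15·(15/2)) = (16/225)|s − 9|, which is < eps once |s − 9| < (225/16)eps.
Take delta = min(15/2, (225/16)eps). Then 0 < |s − 9| < delta forces both bounds, so |(3s + 10)/(s + 6) − (37/15)| < eps.

delta = min(15/2, (225/16)eps)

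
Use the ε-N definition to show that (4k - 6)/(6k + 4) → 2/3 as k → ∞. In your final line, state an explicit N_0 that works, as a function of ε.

N_0 = (13/9)/ε

Suppose ε > 0. For k ≥ 1, |(4k - 6)/(6k + 4) − (2/3)| = |-52|/(6(6k + 4)) = 52/(6(6k + 4)).
Since 6k + 4 ≥ 6k for k ≥ 1, this is ≤ 52/(6·6k) = (13/9)/k.
So |(4k - 6)/(6k + 4) − (2/3)| < ε whenever k > (13/9)/ε.
Take N_0 = (13/9)/ε. If k > N_0 then |(4k - 6)/(6k + 4) − (2/3)| ≤ (13/9)/k < ε.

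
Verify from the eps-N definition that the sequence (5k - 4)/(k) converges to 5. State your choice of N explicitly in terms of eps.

Fix eps > 0. For k ≥ 1, |(5k - 4)/(k) − 5| = |-4|/((k)) = 4/((k)).
Since k ≥ k for k ≥ 1, this is ≤ 4/(k) = 4/k.
So |(5k - 4)/(k) − 5| < eps whenever k > 4/eps.
Take N = 4/eps. If k > N then |(5k - 4)/(k) − 5| ≤ 4/k < eps.

N = 4/eps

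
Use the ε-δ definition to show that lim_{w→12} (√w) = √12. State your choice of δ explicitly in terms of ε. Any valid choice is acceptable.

δ = min(12, √12·ε)

Let ε > 0 be given. We want δ > 0 such that 0 < |w − 12| < δ implies |√w − √12| < ε.
Multiplying by the conjugate, |√w − √12| = |w − 12|/(√w + √12).
Restrict δ ≤ 12 so that |w − 12| < 12 forces w > 0, and then √w + √12 > √12.
Hence |√w − √12| < |w − 12|/√12, which is < ε once |w − 12| < √12·ε.
Take δ = min(12, √12·ε). If 0 < |w − 12| < δ then w > 0 and |√w − √12| < |w − 12|/√12 < ε.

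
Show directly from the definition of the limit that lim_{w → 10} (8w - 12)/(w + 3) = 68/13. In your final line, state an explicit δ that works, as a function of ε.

δ = min(13/2, (169/72)ε)

Suppose ε > 0. We want δ > 0 with 0 < |w − 10| < δ ⇒ |(8w - 12)/(w + 3) − (68/13)| < ε.
Combining over a common denominator, (8w - 12)/(w + 3) − (68/13) = [(8w - 12)·13 − 68·(w + 3)] / [13·(w + 3)] = 36(w − 10) / (13(w + 3)).
So |(8w - 12)/(w + 3) − (68/13)| = 36|w − 10| / (13·|w + 3|).
Require δ ≤ 13/2, so |w + 3| ≥ |13| − |w − 10| > 13 − 13/2 = 13/2.
Hence |(8w - 12)/(w + 3) − (68/13)| < 36|w − 10|/(13·(13/2)) = (72/169)|w − 10|, which is < ε once |w − 10| < (169/72)ε.
Take δ = min(13/2, (169/72)ε). Then 0 < |w − 10| < δ forces both bounds, so |(8w - 12)/(w + 3) − (68/13)| < ε.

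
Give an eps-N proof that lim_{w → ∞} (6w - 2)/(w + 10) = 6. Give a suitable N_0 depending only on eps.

Let eps > 0. We seek N_0 > 0 such that w > N_0 implies |(6w - 2)/(w + 10) − 6| < eps.
(6w - 2)/(w + 10) − 6 = ((6w - 2) − 6(w + 10)) / ((w + 10)) = -62/((w + 10)).
For w > 0 we have w + 10 > w, so |(6w - 2)/(w + 10) − 6| = 62/((w + 10)) < 62/(w) = 62/w.
Thus |(6w - 2)/(w + 10) − 6| < eps whenever w > 62/eps.
Take N_0 = 62/eps. If w > N_0 then |(6w - 2)/(w + 10) − 6| < 62/w < eps.

N_0 = 62/eps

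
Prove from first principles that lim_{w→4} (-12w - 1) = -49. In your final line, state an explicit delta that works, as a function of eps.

Let eps > 0. We need delta > 0 so that 0 < |w − 4| < delta implies |(-12w - 1) + 49| < eps.
Since (-12w - 1) + 49 = -12(w − 4), we have |(-12w - 1) + 49| = 12|w − 4|.
So 12|w − 4| < eps exactly when |w − 4| < eps/12.
Take delta = eps/12. If 0 < |w − 4| < delta then |(-12w - 1) + 49| = 12|w − 4| < 12·(eps/12) = eps.

delta = eps/12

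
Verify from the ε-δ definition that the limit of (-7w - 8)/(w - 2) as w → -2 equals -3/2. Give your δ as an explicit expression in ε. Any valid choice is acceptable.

δ = min(2, (4/11)ε)

Fix ε > 0. We want δ > 0 with 0 < |w + 2| < δ ⇒ |(-7w - 8)/(w - 2) + 3/2| < ε.
Combining over a common denominator, (-7w - 8)/(w - 2) + 3/2 = [(-7w - 8)·(-4) − 6·(w - 2)] / [(-4)·(w - 2)] = 22(w + 2) / ((-4)(w - 2)).
So |(-7w - 8)/(w - 2) + 3/2| = 22|w + 2| / (4·|w − 2|).
Restrict δ ≤ 2. Then |w + 2| < 2 gives |w − 2| = |(w + 2) + (-4)| ≥ 4 − 2 = 2.
Hence |(-7w - 8)/(w - 2) + 3/2| < 22|w + 2|/(4·2) = (11/4)|w + 2|, which is < ε once |w + 2| < (4/11)ε.
Take δ = min(2, (4/11)ε). Then 0 < |w + 2| < δ forces both bounds, so |(-7w - 8)/(w - 2) + 3/2| < ε.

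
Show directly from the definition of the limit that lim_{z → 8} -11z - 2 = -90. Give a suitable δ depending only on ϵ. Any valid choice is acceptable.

Let ϵ > 0. We need δ > 0 so that 0 < |z − 8| < δ implies |(-11z - 2) + 90| < ϵ.
|(-11z - 2) + 90| = |-11z + 88| = 11|z − 8|.
So 11|z − 8| < ϵ exactly when |z − 8| < ϵ/11.
Choosing δ = ϵ/11 gives |(-11z - 2) + 90| = 11|z − 8| < ϵ whenever |z − 8| < δ.

δ = ϵ/11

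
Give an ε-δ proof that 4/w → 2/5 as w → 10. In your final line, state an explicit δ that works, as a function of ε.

Let ε > 0 be given. We seek δ > 0 such that 0 < |w − 10| < δ implies |4/w − (2/5)| < ε.
|4/w − (2/5)| = 4·|10 − w|/(10·|w|) = 4|w − 10|/(10|w|).
Require δ ≤ 5 so that |w| > 10 − 5 = 5, hence 10|w| > 50.
Then |4/w − (2/5)| < 4|w − 10|/50, which is < ε when |w − 10| < (25/2)ε.
Take δ = min(5, (25/2)ε). Then 0 < |w − 10| < δ gives both |w − 10| < 5 and |w − 10| < (25/2)ε, so |4/w − (2/5)| < ε.

δ = min(5, (25/2)ε)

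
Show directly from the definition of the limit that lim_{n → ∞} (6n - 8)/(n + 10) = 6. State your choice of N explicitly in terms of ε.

N = 68/ε

Let ε > 0. For n ≥ 1, |(6n - 8)/(n + 10) − 6| = |-68|/((n + 10)) = 68/((n + 10)).
Since n + 10 ≥ n for n ≥ 1, this is ≤ 68/(n) = 68/n.
So |(6n - 8)/(n + 10) − 6| < ε whenever n > 68/ε.
Take N = 68/ε. If n > N then |(6n - 8)/(n + 10) − 6| ≤ 68/n < ε.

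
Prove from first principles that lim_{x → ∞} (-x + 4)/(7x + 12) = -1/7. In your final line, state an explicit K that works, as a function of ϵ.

K = (40/49)/ϵ

Fix ϵ > 0. We seek K > 0 such that x > K implies |(-x + 4)/(7x + 12) + 1/7| < ϵ.
(-x + 4)/(7x + 12) + 1/7 = (7(-x + 4) − (-1)(7x + 12)) / (7(7x + 12)) = 40/(7(7x + 12)).
For x > 0 we have 7x + 12 > 7x, so |(-x + 4)/(7x + 12) + 1/7| = 40/(7(7x + 12)) < 40/(7·7x) = (40/49)/x.
Thus |(-x + 4)/(7x + 12) + 1/7| < ϵ whenever x > (40/49)/ϵ.
Take K = (40/49)/ϵ. If x > K then |(-x + 4)/(7x + 12) + 1/7| < (40/49)/x < ϵ.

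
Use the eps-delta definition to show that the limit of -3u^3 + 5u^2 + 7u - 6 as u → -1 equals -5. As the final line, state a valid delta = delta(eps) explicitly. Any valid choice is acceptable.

Let eps > 0 be given. We want delta > 0 such that 0 < |u + 1| < delta implies |(-3u^3 + 5u^2 + 7u - 6) + 5| < eps.
(-3u^3 + 5u^2 + 7u - 6) + 5 = -3u^3 + 5u^2 + 7u - 1 = (u + 1)(-3u^2 + 8u - 1).
So |(-3u^3 + 5u^2 + 7u - 6) + 5| = |u + 1|·|-3u^2 + 8u - 1|.
Require delta ≤ 2. Then |u + 1| < 2 gives |u| < 3, and by the triangle inequality |-3u^2 + 8u - 1| ≤ 3·3^2 + 8·3 + 1 = 52.
Hence |(-3u^3 + 5u^2 + 7u - 6) + 5| ≤ 52|u + 1| < eps provided |u + 1| < eps/52.
Choosing delta = min(2, eps/52) ensures both conditions, hence |(-3u^3 + 5u^2 + 7u - 6) + 5| < eps.

delta = min(2, eps/52)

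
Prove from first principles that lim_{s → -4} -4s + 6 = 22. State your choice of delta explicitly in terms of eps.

Fix eps > 0. We need delta > 0 so that 0 < |s + 4| < delta implies |(-4s + 6) − 22| < eps.
|(-4s + 6) − 22| = |-4s - 16| = 4|s + 4|.
Thus it suffices that |s + 4| < eps/4.
Take delta = eps/4. If 0 < |s + 4| < delta then |(-4s + 6) − 22| = 4|s + 4| < 4·(eps/4) = eps.

delta = eps/4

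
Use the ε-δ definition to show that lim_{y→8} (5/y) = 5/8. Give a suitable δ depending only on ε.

δ = min(4, (32/5)ε)

Suppose ε > 0. We seek δ > 0 such that 0 < |y − 8| < δ implies |5/y − (5/8)| < ε.
|5/y − (5/8)| = 5·|8 − y|/(8·|y|) = 5|y − 8|/(8|y|).
Restrict δ ≤ 4. Then |y − 8| < 4 gives |y| > 4, so 8|y| > 32.
Then |5/y − (5/8)| < 5|y − 8|/32, which is < ε when |y − 8| < (32/5)ε.
Take δ = min(4, (32/5)ε). Then 0 < |y − 8| < δ gives both |y − 8| < 4 and |y − 8| < (32/5)ε, so |5/y − (5/8)| < ε.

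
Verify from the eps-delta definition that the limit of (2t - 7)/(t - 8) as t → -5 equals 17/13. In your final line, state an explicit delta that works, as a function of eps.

delta = min(13/2, (169/18)eps)

Suppose eps > 0. We want delta > 0 with 0 < |t + 5| < delta ⇒ |(2t - 7)/(t - 8) − (17/13)| < eps.
Combining over a common denominator, (2t - 7)/(t - 8) − (17/13) = [(2t - 7)·(-13) − (-17)·(t - 8)] / [(-13)·(t - 8)] = -9(t + 5) / ((-13)(t - 8)).
So |(2t - 7)/(t - 8) − (17/13)| = 9|t + 5| / (13·|t − 8|).
Restrict delta ≤ 13/2. Then |t + 5| < 13/2 gives |t − 8| = |(t + 5) + (-13)| ≥ 13 − 13/2 = 13/2.
Hence |(2t - 7)/(t - 8) − (17/13)| < 9|t + 5|/(13·(13/2)) = (18/169)|t + 5|, which is < eps once |t + 5| < (169/18)eps.
Take delta = min(13/2, (169/18)eps). Then 0 < |t + 5| < delta forces both bounds, so |(2t - 7)/(t - 8) − (17/13)| < eps.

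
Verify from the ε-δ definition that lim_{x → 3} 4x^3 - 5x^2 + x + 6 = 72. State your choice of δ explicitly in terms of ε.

Fix ε > 0. We want δ > 0 such that 0 < |x − 3| < δ implies |(4x^3 - 5x^2 + x + 6) − 72| < ε.
(4x^3 - 5x^2 + x + 6) − 72 = 4x^3 - 5x^2 + x - 66 = (x − 3)(4x^2 + 7x + 22).
So |(4x^3 - 5x^2 + x + 6) − 72| = |x − 3|·|4x^2 + 7x + 22|.
Assume first that |x − 3| < 1, so |x| < 4. Then |4x^2 + 7x + 22| ≤ 4·4^2 + 7·4 + 22 = 114.
Hence |(4x^3 - 5x^2 + x + 6) − 72| ≤ 114|x − 3| < ε provided |x − 3| < ε/114.
Choosing δ = min(1, ε/114) ensures both conditions, hence |(4x^3 - 5x^2 + x + 6) − 72| < ε.

δ = min(1, ε/114)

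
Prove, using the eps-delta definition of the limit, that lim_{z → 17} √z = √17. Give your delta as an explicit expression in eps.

delta = min(17, √17·eps)

Let eps > 0 be given. We want delta > 0 such that 0 < |z − 17| < delta implies |√z − √17| < eps.
Multiplying by the conjugate, |√z − √17| = |z − 17|/(√z + √17).
Restrict delta ≤ 17 so that |z − 17| < 17 forces z > 0, and then √z + √17 > √17.
Hence |√z − √17| < |z − 17|/√17, which is < eps once |z − 17| < √17·eps.
Take delta = min(17, √17·eps). If 0 < |z − 17| < delta then z > 0 and |√z − √17| < |z − 17|/√17 < eps.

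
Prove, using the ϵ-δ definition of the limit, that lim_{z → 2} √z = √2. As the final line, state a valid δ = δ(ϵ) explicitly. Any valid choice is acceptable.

δ = min(2, √2·ϵ)

Let ϵ > 0 be given. We want δ > 0 such that 0 < |z − 2| < δ implies |√z − √2| < ϵ.
Multiplying by the conjugate, |√z − √2| = |z − 2|/(√z + √2).
Restrict δ ≤ 2 so that |z − 2| < 2 forces z > 0, and then √z + √2 > √2.
Hence |√z − √2| < |z − 2|/√2, which is < ϵ once |z − 2| < √2·ϵ.
Take δ = min(2, √2·ϵ). If 0 < |z − 2| < δ then z > 0 and |√z − √2| < |z − 2|/√2 < ϵ.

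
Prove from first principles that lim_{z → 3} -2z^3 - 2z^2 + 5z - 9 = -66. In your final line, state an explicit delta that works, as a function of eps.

Suppose eps > 0. We want delta > 0 such that 0 < |z − 3| < delta implies |(-2z^3 - 2z^2 + 5z - 9) + 66| < eps.
(-2z^3 - 2z^2 + 5z - 9) + 66 = -2z^3 - 2z^2 + 5z + 57 = (z − 3)(-2z^2 - 8z - 19).
So |(-2z^3 - 2z^2 + 5z - 9) + 66| = |z − 3|·|-2z^2 - 8z - 19|.
Require delta ≤ 1. Then |z − 3| < 1 gives |z| < 4, and by the triangle inequality |-2z^2 - 8z - 19| ≤ 2·4^2 + 8·4 + 19 = 83.
Hence |(-2z^3 - 2z^2 + 5z - 9) + 66| ≤ 83|z − 3| < eps provided |z − 3| < eps/83.
Take delta = min(1, eps/83). Then 0 < |z − 3| < delta gives both |z − 3| < 1 and |z − 3| < eps/83, so |(-2z^3 - 2z^2 + 5z - 9) + 66| < eps.

delta = min(1, eps/83)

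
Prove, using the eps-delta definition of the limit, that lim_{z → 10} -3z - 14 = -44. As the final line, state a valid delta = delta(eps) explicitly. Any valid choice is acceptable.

Let eps > 0. We need delta > 0 so that 0 < |z − 10| < delta implies |(-3z - 14) + 44| < eps.
Since (-3z - 14) + 44 = -3(z − 10), we have |(-3z - 14) + 44| = 3|z − 10|.
Thus it suffices that |z − 10| < eps/3.
Choosing delta = eps/3 gives |(-3z - 14) + 44| = 3|z − 10| < eps whenever |z − 10| < delta.

delta = eps/3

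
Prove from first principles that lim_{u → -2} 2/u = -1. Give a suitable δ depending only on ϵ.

Fix ϵ > 0. We seek δ > 0 such that 0 < |u + 2| < δ implies |2/u + 1| < ϵ.
|2/u + 1| = 2·|-2 − u|/(2·|u|) = 2|u + 2|/(2|u|).
Restrict δ ≤ 1. Then |u + 2| < 1 gives |u| > 1, so 2|u| > 2.
Then |2/u + 1| < 2|u + 2|/2, which is < ϵ when |u + 2| < ϵ.
Take δ = min(1, ϵ). Then 0 < |u + 2| < δ gives both |u + 2| < 1 and |u + 2| < ϵ, so |2/u + 1| < ϵ.

δ = min(1, ϵ)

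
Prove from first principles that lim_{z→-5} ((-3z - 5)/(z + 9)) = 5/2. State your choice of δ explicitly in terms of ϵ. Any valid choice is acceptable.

Let ϵ > 0 be given. We want δ > 0 with 0 < |z + 5| < δ ⇒ |(-3z - 5)/(z + 9) − (5/2)| < ϵ.
Combining over a common denominator, (-3z - 5)/(z + 9) − (5/2) = [(-3z - 5)·4 − 10·(z + 9)] / [4·(z + 9)] = -22(z + 5) / (4(z + 9)).
So |(-3z - 5)/(z + 9) − (5/2)| = 22|z + 5| / (4·|z + 9|).
Require δ ≤ 2, so |z + 9| ≥ |4| − |z + 5| > 4 − 2 = 2.
Hence |(-3z - 5)/(z + 9) − (5/2)| < 22|z + 5|/(4·2) = (11/4)|z + 5|, which is < ϵ once |z + 5| < (4/11)ϵ.
Take δ = min(2, (4/11)ϵ). Then 0 < |z + 5| < δ forces both bounds, so |(-3z - 5)/(z + 9) − (5/2)| < ϵ.

δ = min(2, (4/11)ϵ)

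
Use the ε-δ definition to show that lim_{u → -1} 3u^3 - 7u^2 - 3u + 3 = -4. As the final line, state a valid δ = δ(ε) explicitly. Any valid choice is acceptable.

δ = min(2, ε/64)

Let ε > 0 be given. We want δ > 0 such that 0 < |u + 1| < δ implies |(3u^3 - 7u^2 - 3u + 3) + 4| < ε.
(3u^3 - 7u^2 - 3u + 3) + 4 = 3u^3 - 7u^2 - 3u + 7 = (u + 1)(3u^2 - 10u + 7).
So |(3u^3 - 7u^2 - 3u + 3) + 4| = |u + 1|·|3u^2 - 10u + 7|.
Assume first that |u + 1| < 2, so |u| < 3. Then |3u^2 - 10u + 7| ≤ 3·3^2 + 10·3 + 7 = 64.
Hence |(3u^3 - 7u^2 - 3u + 3) + 4| ≤ 64|u + 1| < ε provided |u + 1| < ε/64.
Choosing δ = min(2, ε/64) ensures both conditions, hence |(3u^3 - 7u^2 - 3u + 3) + 4| < ε.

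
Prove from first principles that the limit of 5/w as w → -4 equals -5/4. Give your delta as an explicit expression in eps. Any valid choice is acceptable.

Let eps > 0 be given. We seek delta > 0 such that 0 < |w + 4| < delta implies |5/w + 5/4| < eps.
|5/w + 5/4| = 5·|-4 − w|/(4·|w|) = 5|w + 4|/(4|w|).
Restrict delta ≤ 2. Then |w + 4| < 2 gives |w| > 2, so 4|w| > 8.
Then |5/w + 5/4| < 5|w + 4|/8, which is < eps when |w + 4| < (8/5)eps.
Take delta = min(2, (8/5)eps). Then 0 < |w + 4| < delta gives both |w + 4| < 2 and |w + 4| < (8/5)eps, so |5/w + 5/4| < eps.

delta = min(2, (8/5)eps)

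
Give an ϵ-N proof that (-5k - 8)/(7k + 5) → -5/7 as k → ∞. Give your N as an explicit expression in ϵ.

Suppose ϵ > 0. For k ≥ 1, |(-5k - 8)/(7k + 5) + 5/7| = |-31|/(7(7k + 5)) = 31/(7(7k + 5)).
Since 7k + 5 ≥ 7k for k ≥ 1, this is ≤ 31/(7·7k) = (31/49)/k.
So |(-5k - 8)/(7k + 5) + 5/7| < ϵ whenever k > (31/49)/ϵ.
Take N = (31/49)/ϵ. If k > N then |(-5k - 8)/(7k + 5) + 5/7| ≤ (31/49)/k < ϵ.

N = (31/49)/ϵ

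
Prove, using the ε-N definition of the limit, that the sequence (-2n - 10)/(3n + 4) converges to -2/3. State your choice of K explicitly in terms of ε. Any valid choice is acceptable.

Let ε > 0 be given. For n ≥ 1, |(-2n - 10)/(3n + 4) + 2/3| = |-22|/(3(3n + 4)) = 22/(3(3n + 4)).
Since 3n + 4 ≥ 3n for n ≥ 1, this is ≤ 22/(3·3n) = (22/9)/n.
So |(-2n - 10)/(3n + 4) + 2/3| < ε whenever n > (22/9)/ε.
Take K = (22/9)/ε. If n > K then |(-2n - 10)/(3n + 4) + 2/3| ≤ (22/9)/n < ε.

K = (22/9)/ε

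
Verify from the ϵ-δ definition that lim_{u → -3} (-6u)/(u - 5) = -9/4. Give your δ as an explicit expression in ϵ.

δ = min(4, (16/15)ϵ)

Suppose ϵ > 0. We want δ > 0 with 0 < |u + 3| < δ ⇒ |(-6u)/(u - 5) + 9/4| < ϵ.
Combining over a common denominator, (-6u)/(u - 5) + 9/4 = [(-6u)·(-8) − 18·(u - 5)] / [(-8)·(u - 5)] = 30(u + 3) / ((-8)(u - 5)).
So |(-6u)/(u - 5) + 9/4| = 30|u + 3| / (8·|u − 5|).
Require δ ≤ 4, so |u − 5| ≥ |-8| − |u + 3| > 8 − 4 = 4.
Hence |(-6u)/(u - 5) + 9/4| < 30|u + 3|/(8·4) = (15/16)|u + 3|, which is < ϵ once |u + 3| < (16/15)ϵ.
Take δ = min(4, (16/15)ϵ). Then 0 < |u + 3| < δ forces both bounds, so |(-6u)/(u - 5) + 9/4| < ϵ.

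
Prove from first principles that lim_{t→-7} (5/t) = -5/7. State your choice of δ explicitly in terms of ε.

Suppose ε > 0. We seek δ > 0 such that 0 < |t + 7| < δ implies |5/t + 5/7| < ε.
|5/t + 5/7| = 5·|-7 − t|/(7·|t|) = 5|t + 7|/(7|t|).
Restrict δ ≤ 7/2. Then |t + 7| < 7/2 gives |t| > 7/2, so 7|t| > 49/2.
Then |5/t + 5/7| < 5|t + 7|/(49/2), which is < ε when |t + 7| < (49/10)ε.
Take δ = min(7/2, (49/10)ε). Then 0 < |t + 7| < δ gives both |t + 7| < 7/2 and |t + 7| < (49/10)ε, so |5/t + 5/7| < ε.

δ = min(7/2, (49/10)ε)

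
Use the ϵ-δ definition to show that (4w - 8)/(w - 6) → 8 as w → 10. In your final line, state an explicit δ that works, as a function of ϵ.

δ = min(2, (1/2)ϵ)

Let ϵ > 0 be given. We want δ > 0 with 0 < |w − 10| < δ ⇒ |(4w - 8)/(w - 6) − 8| < ϵ.
Combining over a common denominator, (4w - 8)/(w - 6) − 8 = [(4w - 8)·4 − 32·(w - 6)] / [4·(w - 6)] = -16(w − 10) / (4(w - 6)).
So |(4w - 8)/(w - 6) − 8| = 16|w − 10| / (4·|w − 6|).
Restrict δ ≤ 2. Then |w − 10| < 2 gives |w − 6| = |(w − 10) + 4| ≥ 4 − 2 = 2.
Hence |(4w - 8)/(w - 6) − 8| < 16|w − 10|/(4·2) = 2|w − 10|, which is < ϵ once |w − 10| < (1/2)ϵ.
Take δ = min(2, (1/2)ϵ). Then 0 < |w − 10| < δ forces both bounds, so |(4w - 8)/(w - 6) − 8| < ϵ.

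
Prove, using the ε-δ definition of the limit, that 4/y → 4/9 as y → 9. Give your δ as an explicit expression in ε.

Suppose ε > 0. We seek δ > 0 such that 0 < |y − 9| < δ implies |4/y − (4/9)| < ε.
|4/y − (4/9)| = 4·|9 − y|/(9·|y|) = 4|y − 9|/(9|y|).
Restrict δ ≤ 9/2. Then |y − 9| < 9/2 gives |y| > 9/2, so 9|y| > 81/2.
Then |4/y − (4/9)| < 4|y − 9|/(81/2), which is < ε when |y − 9| < (81/8)ε.
Take δ = min(9/2, (81/8)ε). Then 0 < |y − 9| < δ gives both |y − 9| < 9/2 and |y − 9| < (81/8)ε, so |4/y − (4/9)| < ε.

δ = min(9/2, (81/8)ε)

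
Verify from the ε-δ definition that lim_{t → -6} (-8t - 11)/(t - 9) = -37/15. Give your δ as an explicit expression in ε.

δ = min(15/2, (225/166)ε)

Let ε > 0. We want δ > 0 with 0 < |t + 6| < δ ⇒ |(-8t - 11)/(t - 9) + 37/15| < ε.
Combining over a common denominator, (-8t - 11)/(t - 9) + 37/15 = [(-8t - 11)·(-15) − 37·(t - 9)] / [(-15)·(t - 9)] = 83(t + 6) / ((-15)(t - 9)).
So |(-8t - 11)/(t - 9) + 37/15| = 83|t + 6| / (15·|t − 9|).
Require δ ≤ 15/2, so |t − 9| ≥ |-15| − |t + 6| > 15 − 15/2 = 15/2.
Hence |(-8t - 11)/(t - 9) + 37/15| < 83|t + 6|/(15·(15/2)) = (166/225)|t + 6|, which is < ε once |t + 6| < (225/166)ε.
Take δ = min(15/2, (225/166)ε). Then 0 < |t + 6| < δ forces both bounds, so |(-8t - 11)/(t - 9) + 37/15| < ε.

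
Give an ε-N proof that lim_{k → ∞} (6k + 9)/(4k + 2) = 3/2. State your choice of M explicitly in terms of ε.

M = (3/2)/ε

Fix ε > 0. For k ≥ 1, |(6k + 9)/(4k + 2) − (3/2)| = |24|/(4(4k + 2)) = 24/(4(4k + 2)).
Since 4k + 2 ≥ 4k for k ≥ 1, this is ≤ 24/(4·4k) = (3/2)/k.
So |(6k + 9)/(4k + 2) − (3/2)| < ε whenever k > (3/2)/ε.
Take M = (3/2)/ε. If k > M then |(6k + 9)/(4k + 2) − (3/2)| ≤ (3/2)/k < ε.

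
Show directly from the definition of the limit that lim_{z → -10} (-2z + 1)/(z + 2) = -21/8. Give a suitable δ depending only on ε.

Fix ε > 0. We want δ > 0 with 0 < |z + 10| < δ ⇒ |(-2z + 1)/(z + 2) + 21/8| < ε.
Combining over a common denominator, (-2z + 1)/(z + 2) + 21/8 = [(-2z + 1)·(-8) − 21·(z + 2)] / [(-8)·(z + 2)] = -5(z + 10) / ((-8)(z + 2)).
So |(-2z + 1)/(z + 2) + 21/8| = 5|z + 10| / (8·|z + 2|).
Restrict δ ≤ 4. Then |z + 10| < 4 gives |z + 2| = |(z + 10) + (-8)| ≥ 8 − 4 = 4.
Hence |(-2z + 1)/(z + 2) + 21/8| < 5|z + 10|/(8·4) = (5/32)|z + 10|, which is < ε once |z + 10| < (32/5)ε.
Take δ = min(4, (32/5)ε). Then 0 < |z + 10| < δ forces both bounds, so |(-2z + 1)/(z + 2) + 21/8| < ε.

δ = min(4, (32/5)ε)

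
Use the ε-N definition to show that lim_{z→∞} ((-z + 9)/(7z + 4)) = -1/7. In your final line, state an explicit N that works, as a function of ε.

Suppose ε > 0. We seek N > 0 such that z > N implies |(-z + 9)/(7z + 4) + 1/7| < ε.
(-z + 9)/(7z + 4) + 1/7 = (7(-z + 9) − (-1)(7z + 4)) / (7(7z + 4)) = 67/(7(7z + 4)).
For z > 0 we have 7z + 4 > 7z, so |(-z + 9)/(7z + 4) + 1/7| = 67/(7(7z + 4)) < 67/(7·7z) = (67/49)/z.
Thus |(-z + 9)/(7z + 4) + 1/7| < ε whenever z > (67/49)/ε.
Take N = (67/49)/ε. If z > N then |(-z + 9)/(7z + 4) + 1/7| < (67/49)/z < ε.

N = (67/49)/ε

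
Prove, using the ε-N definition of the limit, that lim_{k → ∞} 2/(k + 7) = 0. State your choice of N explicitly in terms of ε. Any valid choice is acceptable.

Fix ε > 0. For k ≥ 1, |2/(k + 7) − 0| = 2/(k + 7) ≤ 2/k.
We need 2/k < ε, i.e. k > 2/ε.
Take N = 2/ε. If k > N then |2/(k + 7)| ≤ 2/k < ε.

N = 2/ε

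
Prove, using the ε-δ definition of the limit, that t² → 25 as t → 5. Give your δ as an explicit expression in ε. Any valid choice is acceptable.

Let ε > 0 be given. We seek δ > 0 with 0 < |t − 5| < δ ⇒ |t² − 25| < ε.
Factor: t² − 25 = (t − 5)(t + 5), so |t² − 25| = |t − 5|·|t + 5|.
Impose δ ≤ 2 so that |t| < 7; then |t + 5| ≤ 12.
Hence |t² − 25| ≤ 12|t − 5|, which is < ε once |t − 5| < ε/12.
Take δ = min(2, ε/12). If 0 < |t − 5| < δ then both bounds hold and |t² − 25| ≤ 12|t − 5| < 12·(ε/12) = ε.

δ = min(2, ε/12)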